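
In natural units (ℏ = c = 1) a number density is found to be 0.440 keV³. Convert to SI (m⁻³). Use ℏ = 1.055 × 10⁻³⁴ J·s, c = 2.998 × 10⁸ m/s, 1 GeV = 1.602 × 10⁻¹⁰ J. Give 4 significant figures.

5.717 × 10²⁸ m⁻³

Number density is [L]⁻³ = [E]³/(ℏc)³.
1 GeV³ → 1/(ℏc)³ × (1 GeV in J)³ = 1.299 × 10⁴⁷ m⁻³.
Convert the energy scale: 0.440 keV³ = 4.40 × 10⁻¹⁹ GeV³.
Result: 4.40 × 10⁻¹⁹ × 1.299 × 10⁴⁷ = 5.717 × 10²⁸ m⁻³.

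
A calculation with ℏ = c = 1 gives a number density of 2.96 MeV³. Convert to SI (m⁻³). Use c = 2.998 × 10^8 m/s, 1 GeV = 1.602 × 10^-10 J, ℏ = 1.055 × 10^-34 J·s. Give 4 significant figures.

Number density is [L]⁻³ = [E]³/(ℏc)³.
1 GeV³ → 1/(ℏc)³ × (1 GeV in J)³ = 1.299 × 10^47 m⁻³.
Convert the energy scale: 2.96 MeV³ = 2.96 × 10^-9 GeV³.
Result: 2.96 × 10^-9 × 1.299 × 10^47 = 3.846 × 10^38 m⁻³.

3.846 × 10^38 m⁻³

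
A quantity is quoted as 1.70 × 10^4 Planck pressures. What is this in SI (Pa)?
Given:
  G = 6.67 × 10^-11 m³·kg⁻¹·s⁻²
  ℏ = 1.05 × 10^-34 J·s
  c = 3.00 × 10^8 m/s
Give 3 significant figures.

One Planck pressure: p_P = c⁷/(ℏG²) = 4.68 × 10^113 Pa.
1.70 × 10^4 × 4.68 × 10^113 Pa = 7.96 × 10^117 Pa

7.96 × 10^117 Pa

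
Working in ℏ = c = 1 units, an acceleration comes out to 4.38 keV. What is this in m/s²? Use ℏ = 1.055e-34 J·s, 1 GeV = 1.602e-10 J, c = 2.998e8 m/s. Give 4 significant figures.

Acceleration is [L]/[T]² = c·[E]/ℏ.
1 GeV → c/ℏ × (1 GeV in J) = 4.552e32 m/s².
Convert the energy scale: 4.38 keV = 4.38e-6 GeV.
Result: 4.38e-6 × 4.552e32 = 1.994e27 m/s².

1.994e27 m/s²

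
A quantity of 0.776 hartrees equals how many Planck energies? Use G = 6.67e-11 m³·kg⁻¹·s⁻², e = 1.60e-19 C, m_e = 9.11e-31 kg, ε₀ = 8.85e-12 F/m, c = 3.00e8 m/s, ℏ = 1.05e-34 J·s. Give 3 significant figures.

hartree: E_h = m_e e⁴/(4πε₀ℏ)² = 4.38e-18 J
Planck energy: E_P = √(ℏc⁵/G) = 1.96e9 J
0.776 × 4.38e-18 / 1.96e9 = 1.74e-27

1.74e-27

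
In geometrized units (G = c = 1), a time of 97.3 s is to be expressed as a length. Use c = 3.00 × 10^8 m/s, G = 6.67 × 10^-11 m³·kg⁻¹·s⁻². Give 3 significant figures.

Time → length via c.
97.3 s × (c) = 2.92 × 10^10 m

2.92 × 10^10 m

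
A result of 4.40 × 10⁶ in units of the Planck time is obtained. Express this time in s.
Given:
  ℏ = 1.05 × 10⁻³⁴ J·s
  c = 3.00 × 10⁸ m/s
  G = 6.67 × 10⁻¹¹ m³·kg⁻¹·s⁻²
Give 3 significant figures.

One Planck time: t_P = √(ℏG/c⁵) = 5.37 × 10⁻⁴⁴ s.
4.40 × 10⁶ × 5.37 × 10⁻⁴⁴ s = 2.36 × 10⁻³⁷ s

2.36 × 10⁻³⁷ s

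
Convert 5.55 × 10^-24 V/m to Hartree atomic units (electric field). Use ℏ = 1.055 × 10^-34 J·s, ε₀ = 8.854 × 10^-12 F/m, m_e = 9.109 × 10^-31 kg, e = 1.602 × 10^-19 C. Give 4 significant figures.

atomic unit of electric field: E_au = E_h/(e a₀) = m_e²e⁵/((4πε₀)³ℏ⁴) = 5.131 × 10^11 V/m.
5.55 × 10^-24 / 5.131 × 10^11 = 1.082 × 10^-35

1.082 × 10^-35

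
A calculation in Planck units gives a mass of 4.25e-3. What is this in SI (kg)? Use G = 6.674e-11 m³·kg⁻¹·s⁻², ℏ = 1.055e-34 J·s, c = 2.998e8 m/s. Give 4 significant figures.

9.252e-11 kg

One Planck mass: m_P = √(ℏc/G) = 2.177e-8 kg.
4.25e-3 × 2.177e-8 kg = 9.252e-11 kg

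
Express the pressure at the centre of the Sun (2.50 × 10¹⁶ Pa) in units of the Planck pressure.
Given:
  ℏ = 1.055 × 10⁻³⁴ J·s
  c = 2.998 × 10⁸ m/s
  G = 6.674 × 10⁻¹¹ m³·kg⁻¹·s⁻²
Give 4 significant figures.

5.397 × 10⁻⁹⁸

Planck pressure: p_P = c⁷/(ℏG²) = 4.632 × 10¹¹³ Pa.
2.50 × 10¹⁶ / 4.632 × 10¹¹³ = 5.397 × 10⁻⁹⁸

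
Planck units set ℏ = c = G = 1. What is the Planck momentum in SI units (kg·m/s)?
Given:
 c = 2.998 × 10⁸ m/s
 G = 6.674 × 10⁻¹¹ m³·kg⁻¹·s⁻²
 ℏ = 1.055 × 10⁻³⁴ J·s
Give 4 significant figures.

6.527 kg·m/s

Dimensional analysis gives p_P = √(ℏc³/G).
  = √(42.60)
  = 6.527 kg·m/s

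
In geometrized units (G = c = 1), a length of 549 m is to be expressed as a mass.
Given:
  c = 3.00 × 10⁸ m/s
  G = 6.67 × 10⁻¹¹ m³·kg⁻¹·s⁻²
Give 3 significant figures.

7.41 × 10²⁹ kg

Length → mass via c²/G.
549 m × (c²/G) = 7.41 × 10²⁹ kg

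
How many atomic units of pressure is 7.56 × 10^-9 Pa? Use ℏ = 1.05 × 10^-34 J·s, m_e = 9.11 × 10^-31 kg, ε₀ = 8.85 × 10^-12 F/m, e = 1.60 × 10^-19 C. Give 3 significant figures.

2.51 × 10^-22

atomic unit of pressure: P_au = E_h/a₀³ = m_e⁴e¹⁰/((4πε₀)⁵ℏ⁸) = 3.01 × 10^13 Pa.
7.56 × 10^-9 / 3.01 × 10^13 = 2.51 × 10^-22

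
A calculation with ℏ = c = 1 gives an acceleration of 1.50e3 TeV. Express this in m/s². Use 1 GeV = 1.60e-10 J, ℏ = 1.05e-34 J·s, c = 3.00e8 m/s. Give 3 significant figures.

Acceleration is [L]/[T]² = c·[E]/ℏ.
1 GeV → c/ℏ × (1 GeV in J) = 4.57e32 m/s².
Convert the energy scale: 1.50e3 TeV = 1.50e6 GeV.
Result: 1.50e6 × 4.57e32 = 6.86e38 m/s².

6.86e38 m/s²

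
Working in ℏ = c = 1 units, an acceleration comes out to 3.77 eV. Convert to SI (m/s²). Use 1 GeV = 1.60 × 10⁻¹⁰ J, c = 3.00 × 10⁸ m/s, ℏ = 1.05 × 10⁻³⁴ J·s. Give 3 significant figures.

1.72 × 10²⁴ m/s²

Acceleration is [L]/[T]² = c·[E]/ℏ.
1 GeV → c/ℏ × (1 GeV in J) = 4.57 × 10³² m/s².
Convert the energy scale: 3.77 eV = 3.77 × 10⁻⁹ GeV.
Result: 3.77 × 10⁻⁹ × 4.57 × 10³² = 1.72 × 10²⁴ m/s².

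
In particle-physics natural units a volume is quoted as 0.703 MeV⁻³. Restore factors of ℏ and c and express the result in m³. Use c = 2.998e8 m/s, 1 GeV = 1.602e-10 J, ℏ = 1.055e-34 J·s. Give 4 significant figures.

5.410e-39 m³

Volume is [L]³ = [E]⁻³·(ℏc)³.
1 GeV⁻³ → (ℏc)³ × (1 GeV in J)⁻³ = 7.696e-48 m³.
Convert the energy scale: 0.703 MeV⁻³ = 7.03e8 GeV⁻³.
Result: 7.03e8 × 7.696e-48 = 5.410e-39 m³.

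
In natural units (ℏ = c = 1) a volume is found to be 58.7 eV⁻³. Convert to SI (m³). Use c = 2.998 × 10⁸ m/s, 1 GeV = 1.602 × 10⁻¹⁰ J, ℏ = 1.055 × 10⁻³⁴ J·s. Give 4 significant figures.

Volume is [L]³ = [E]⁻³·(ℏc)³.
1 GeV⁻³ → (ℏc)³ × (1 GeV in J)⁻³ = 7.696 × 10⁻⁴⁸ m³.
Convert the energy scale: 58.7 eV⁻³ = 5.87 × 10²⁸ GeV⁻³.
Result: 5.87 × 10²⁸ × 7.696 × 10⁻⁴⁸ = 4.518 × 10⁻¹⁹ m³.

4.518 × 10⁻¹⁹ m³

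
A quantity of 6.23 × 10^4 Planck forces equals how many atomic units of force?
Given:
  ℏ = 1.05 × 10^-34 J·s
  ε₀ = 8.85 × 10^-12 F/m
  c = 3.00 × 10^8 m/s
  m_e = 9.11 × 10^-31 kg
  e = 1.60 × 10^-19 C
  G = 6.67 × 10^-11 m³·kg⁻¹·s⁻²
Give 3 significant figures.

Planck force: F_P = c⁴/G = 1.21 × 10^44 N
atomic unit of force: F_au = E_h/a₀ = m_e²e⁶/((4πε₀)³ℏ⁴) = 8.33 × 10^-8 N
6.23 × 10^4 × 1.21 × 10^44 / 8.33 × 10^-8 = 9.08 × 10^55

9.08 × 10^55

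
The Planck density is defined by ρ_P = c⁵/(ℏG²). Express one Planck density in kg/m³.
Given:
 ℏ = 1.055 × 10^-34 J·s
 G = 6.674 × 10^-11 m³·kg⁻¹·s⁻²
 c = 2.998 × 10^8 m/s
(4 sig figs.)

5.154 × 10^96 kg/m³

ρ_P = c⁵/(ℏG²)
  = 2.422 × 10^42 / 4.699 × 10^-55
  = 5.154 × 10^96 kg/m³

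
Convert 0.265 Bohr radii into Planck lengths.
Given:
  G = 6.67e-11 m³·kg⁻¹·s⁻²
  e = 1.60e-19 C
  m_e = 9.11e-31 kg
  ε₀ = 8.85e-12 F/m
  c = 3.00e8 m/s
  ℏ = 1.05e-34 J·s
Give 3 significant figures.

Bohr radius: a₀ = 4πε₀ℏ²/(m_e e²) = 5.26e-11 m
Planck length: ℓ_P = √(ℏG/c³) = 1.61e-35 m
0.265 × 5.26e-11 / 1.61e-35 = 8.65e23

8.65e23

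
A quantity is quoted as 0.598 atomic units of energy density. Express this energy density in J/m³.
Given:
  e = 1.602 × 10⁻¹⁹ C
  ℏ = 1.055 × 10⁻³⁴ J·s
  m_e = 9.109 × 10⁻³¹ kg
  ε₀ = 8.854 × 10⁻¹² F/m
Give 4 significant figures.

One atomic unit of energy density: u_au = E_h/a₀³ = m_e⁴e¹⁰/((4πε₀)⁵ℏ⁸) = 2.929 × 10¹³ J/m³.
0.598 × 2.929 × 10¹³ J/m³ = 1.752 × 10¹³ J/m³

1.752 × 10¹³ J/m³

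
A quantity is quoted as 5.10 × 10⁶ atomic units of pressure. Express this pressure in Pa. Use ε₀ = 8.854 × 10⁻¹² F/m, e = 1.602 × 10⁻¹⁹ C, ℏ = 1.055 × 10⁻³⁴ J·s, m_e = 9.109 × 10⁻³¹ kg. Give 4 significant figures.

One atomic unit of pressure: P_au = E_h/a₀³ = m_e⁴e¹⁰/((4πε₀)⁵ℏ⁸) = 2.929 × 10¹³ Pa.
5.10 × 10⁶ × 2.929 × 10¹³ Pa = 1.494 × 10²⁰ Pa

1.494 × 10²⁰ Pa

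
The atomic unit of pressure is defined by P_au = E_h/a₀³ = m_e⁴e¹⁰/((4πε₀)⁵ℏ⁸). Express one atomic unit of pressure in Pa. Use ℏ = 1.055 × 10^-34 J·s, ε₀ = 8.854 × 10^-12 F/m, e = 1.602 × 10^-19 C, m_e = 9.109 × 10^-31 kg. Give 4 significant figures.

2.929 × 10^13 Pa

P_au = E_h/a₀³ = m_e⁴e¹⁰/((4πε₀)⁵ℏ⁸)
E_h = 4.354 × 10^-18 J
a₀ = 5.297 × 10^-11 m
E_h/a₀³ = 2.929 × 10^13 Pa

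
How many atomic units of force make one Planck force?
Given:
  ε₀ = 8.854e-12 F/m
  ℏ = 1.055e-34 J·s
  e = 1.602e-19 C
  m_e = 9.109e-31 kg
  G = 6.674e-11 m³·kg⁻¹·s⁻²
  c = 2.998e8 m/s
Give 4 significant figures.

1.473e51

Planck force: F_P = c⁴/G = 1.210e44 N
atomic unit of force: F_au = E_h/a₀ = m_e²e⁶/((4πε₀)³ℏ⁴) = 8.220e-8 N
ratio = 1.210e44 / 8.220e-8 = 1.473e51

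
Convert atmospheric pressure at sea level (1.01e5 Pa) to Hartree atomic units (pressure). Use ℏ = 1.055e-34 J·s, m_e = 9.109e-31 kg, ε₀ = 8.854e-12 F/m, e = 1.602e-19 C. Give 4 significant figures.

3.448e-9

atomic unit of pressure: P_au = E_h/a₀³ = m_e⁴e¹⁰/((4πε₀)⁵ℏ⁸) = 2.929e13 Pa.
1.01e5 / 2.929e13 = 3.448e-9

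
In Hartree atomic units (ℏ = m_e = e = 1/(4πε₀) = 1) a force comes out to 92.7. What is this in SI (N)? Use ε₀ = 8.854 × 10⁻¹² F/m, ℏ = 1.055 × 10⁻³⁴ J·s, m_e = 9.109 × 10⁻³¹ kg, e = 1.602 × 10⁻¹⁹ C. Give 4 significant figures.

7.620 × 10⁻⁶ N

One atomic unit of force: F_au = E_h/a₀ = m_e²e⁶/((4πε₀)³ℏ⁴) = 8.220 × 10⁻⁸ N.
92.7 × 8.220 × 10⁻⁸ N = 7.620 × 10⁻⁶ N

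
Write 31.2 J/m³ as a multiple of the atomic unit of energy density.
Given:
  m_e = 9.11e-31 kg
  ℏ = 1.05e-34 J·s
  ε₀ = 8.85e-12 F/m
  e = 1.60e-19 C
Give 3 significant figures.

1.04e-12

atomic unit of energy density: u_au = E_h/a₀³ = m_e⁴e¹⁰/((4πε₀)⁵ℏ⁸) = 3.01e13 J/m³.
31.2 / 3.01e13 = 1.04e-12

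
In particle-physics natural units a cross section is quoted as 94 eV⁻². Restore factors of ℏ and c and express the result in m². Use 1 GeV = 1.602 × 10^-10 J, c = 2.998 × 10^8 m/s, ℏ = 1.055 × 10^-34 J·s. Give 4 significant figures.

Area is [L]² = [E]⁻²·(ℏc)²; restore (ℏc)².
1 GeV⁻² → (ℏc)² × (1 GeV in J)⁻² = 3.898 × 10^-32 m².
Convert the energy scale: 94 eV⁻² = 9.40 × 10^19 GeV⁻².
Result: 9.40 × 10^19 × 3.898 × 10^-32 = 3.664 × 10^-12 m².

3.664 × 10^-12 m²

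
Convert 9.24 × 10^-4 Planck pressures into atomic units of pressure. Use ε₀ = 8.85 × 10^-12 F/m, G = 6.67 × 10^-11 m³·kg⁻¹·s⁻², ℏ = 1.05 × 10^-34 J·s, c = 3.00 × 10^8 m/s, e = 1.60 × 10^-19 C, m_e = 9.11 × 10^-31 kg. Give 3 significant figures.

1.44 × 10^97

Planck pressure: p_P = c⁷/(ℏG²) = 4.68 × 10^113 Pa
atomic unit of pressure: P_au = E_h/a₀³ = m_e⁴e¹⁰/((4πε₀)⁵ℏ⁸) = 3.01 × 10^13 Pa
9.24 × 10^-4 × 4.68 × 10^113 / 3.01 × 10^13 = 1.44 × 10^97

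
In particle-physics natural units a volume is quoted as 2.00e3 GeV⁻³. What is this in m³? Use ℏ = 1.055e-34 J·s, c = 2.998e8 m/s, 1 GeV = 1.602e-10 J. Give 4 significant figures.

Volume is [L]³ = [E]⁻³·(ℏc)³.
1 GeV⁻³ → (ℏc)³ × (1 GeV in J)⁻³ = 7.696e-48 m³.
Result: 2.00e3 × 7.696e-48 = 1.539e-44 m³.

1.539e-44 m³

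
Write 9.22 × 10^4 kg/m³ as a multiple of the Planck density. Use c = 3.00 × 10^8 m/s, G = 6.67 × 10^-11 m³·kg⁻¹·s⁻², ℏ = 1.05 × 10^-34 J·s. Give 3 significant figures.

Planck density: ρ_P = c⁵/(ℏG²) = 5.20 × 10^96 kg/m³.
9.22 × 10^4 / 5.20 × 10^96 = 1.77 × 10^-92

1.77 × 10^-92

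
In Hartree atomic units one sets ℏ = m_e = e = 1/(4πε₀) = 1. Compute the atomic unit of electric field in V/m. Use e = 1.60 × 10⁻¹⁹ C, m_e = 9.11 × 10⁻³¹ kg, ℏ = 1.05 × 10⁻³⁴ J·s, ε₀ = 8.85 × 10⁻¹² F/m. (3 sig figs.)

E_au = E_h/(e a₀) = m_e²e⁵/((4πε₀)³ℏ⁴)
E_h = 4.38 × 10⁻¹⁸ J
a₀ = 5.26 × 10⁻¹¹ m
E_h/(e·a₀) = 5.20 × 10¹¹ V/m

5.20 × 10¹¹ V/m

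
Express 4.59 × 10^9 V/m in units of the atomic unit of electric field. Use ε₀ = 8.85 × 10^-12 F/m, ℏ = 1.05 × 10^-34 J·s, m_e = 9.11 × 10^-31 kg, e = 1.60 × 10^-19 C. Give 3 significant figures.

atomic unit of electric field: E_au = E_h/(e a₀) = m_e²e⁵/((4πε₀)³ℏ⁴) = 5.20 × 10^11 V/m.
4.59 × 10^9 / 5.20 × 10^11 = 8.82 × 10^-3

8.82 × 10^-3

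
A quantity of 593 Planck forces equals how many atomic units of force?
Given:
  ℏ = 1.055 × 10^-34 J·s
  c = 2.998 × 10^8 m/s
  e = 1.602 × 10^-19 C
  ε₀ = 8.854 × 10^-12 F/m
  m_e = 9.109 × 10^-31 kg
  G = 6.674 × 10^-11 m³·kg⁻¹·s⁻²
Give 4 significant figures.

Planck force: F_P = c⁴/G = 1.210 × 10^44 N
atomic unit of force: F_au = E_h/a₀ = m_e²e⁶/((4πε₀)³ℏ⁴) = 8.220 × 10^-8 N
593 × 1.210 × 10^44 / 8.220 × 10^-8 = 8.732 × 10^53

8.732 × 10^53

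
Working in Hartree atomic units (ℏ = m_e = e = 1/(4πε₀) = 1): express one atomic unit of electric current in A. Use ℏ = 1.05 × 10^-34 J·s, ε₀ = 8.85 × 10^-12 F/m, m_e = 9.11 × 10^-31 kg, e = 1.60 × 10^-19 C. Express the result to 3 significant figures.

6.67 × 10^-3 A

Dimensional analysis gives I_au = e E_h/ℏ = m_e e⁵/((4πε₀)²ℏ³).
E_h = 4.38 × 10^-18 J
e·E_h/ℏ = 6.67 × 10^-3 A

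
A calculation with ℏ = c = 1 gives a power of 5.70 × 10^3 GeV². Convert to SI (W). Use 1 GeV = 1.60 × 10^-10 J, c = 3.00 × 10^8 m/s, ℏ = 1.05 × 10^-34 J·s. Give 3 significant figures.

Power is [E]/[T] = [E]²/ℏ.
1 GeV² → 1/ℏ × (1 GeV in J)² = 2.44 × 10^14 W.
Result: 5.70 × 10^3 × 2.44 × 10^14 = 1.39 × 10^18 W.

1.39 × 10^18 W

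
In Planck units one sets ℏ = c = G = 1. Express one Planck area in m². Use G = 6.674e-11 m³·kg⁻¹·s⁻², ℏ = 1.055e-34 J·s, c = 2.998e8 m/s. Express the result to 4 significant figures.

A_P = ℏG/c³
  = 7.041e-45 / 2.695e25
  = 2.613e-70 m²

2.613e-70 m²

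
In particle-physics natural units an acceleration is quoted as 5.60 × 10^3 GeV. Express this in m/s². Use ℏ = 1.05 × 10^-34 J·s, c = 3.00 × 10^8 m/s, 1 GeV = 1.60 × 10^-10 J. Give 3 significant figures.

2.56 × 10^36 m/s²

Acceleration is [L]/[T]² = c·[E]/ℏ.
1 GeV → c/ℏ × (1 GeV in J) = 4.57 × 10^32 m/s².
Result: 5.60 × 10^3 × 4.57 × 10^32 = 2.56 × 10^36 m/s².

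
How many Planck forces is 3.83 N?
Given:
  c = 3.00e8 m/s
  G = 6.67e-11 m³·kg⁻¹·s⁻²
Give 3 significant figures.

3.15e-44

Planck force: F_P = c⁴/G = 1.21e44 N.
3.83 / 1.21e44 = 3.15e-44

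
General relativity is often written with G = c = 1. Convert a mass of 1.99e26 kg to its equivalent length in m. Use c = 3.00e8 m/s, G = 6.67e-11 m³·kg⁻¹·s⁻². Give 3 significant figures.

0.147 m

In G = c = 1 units mass has dimensions of length; the conversion factor is G/c².
1.99e26 kg × (G/c²) = 0.147 m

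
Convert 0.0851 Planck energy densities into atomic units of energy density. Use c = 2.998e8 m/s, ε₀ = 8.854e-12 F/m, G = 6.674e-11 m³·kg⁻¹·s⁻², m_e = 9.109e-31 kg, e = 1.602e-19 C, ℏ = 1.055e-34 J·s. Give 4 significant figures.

1.346e99

Planck energy density: u_P = c⁷/(ℏG²) = 4.632e113 J/m³
atomic unit of energy density: u_au = E_h/a₀³ = m_e⁴e¹⁰/((4πε₀)⁵ℏ⁸) = 2.929e13 J/m³
0.0851 × 4.632e113 / 2.929e13 = 1.346e99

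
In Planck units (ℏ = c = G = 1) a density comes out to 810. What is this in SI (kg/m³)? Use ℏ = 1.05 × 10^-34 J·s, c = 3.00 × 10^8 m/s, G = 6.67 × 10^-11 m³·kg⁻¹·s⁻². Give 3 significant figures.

One Planck density: ρ_P = c⁵/(ℏG²) = 5.20 × 10^96 kg/m³.
810 × 5.20 × 10^96 kg/m³ = 4.21 × 10^99 kg/m³

4.21 × 10^99 kg/m³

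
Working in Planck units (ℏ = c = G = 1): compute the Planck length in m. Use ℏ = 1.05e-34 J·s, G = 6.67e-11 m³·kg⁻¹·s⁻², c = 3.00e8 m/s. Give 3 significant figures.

1.61e-35 m

Dimensional analysis gives ℓ_P = √(ℏG/c³).
  = √(2.59e-70)
  = 1.61e-35 m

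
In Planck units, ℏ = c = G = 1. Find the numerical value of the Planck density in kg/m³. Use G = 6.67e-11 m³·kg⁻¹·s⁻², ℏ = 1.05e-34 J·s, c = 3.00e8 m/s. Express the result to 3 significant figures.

Dimensional analysis gives ρ_P = c⁵/(ℏG²).
  = 2.43e42 / 4.67e-55
  = 5.20e96 kg/m³

5.20e96 kg/m³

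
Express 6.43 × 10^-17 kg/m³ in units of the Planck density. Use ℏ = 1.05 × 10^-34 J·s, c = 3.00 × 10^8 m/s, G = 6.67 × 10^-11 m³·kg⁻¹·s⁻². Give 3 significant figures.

Planck density: ρ_P = c⁵/(ℏG²) = 5.20 × 10^96 kg/m³.
6.43 × 10^-17 / 5.20 × 10^96 = 1.24 × 10^-113

1.24 × 10^-113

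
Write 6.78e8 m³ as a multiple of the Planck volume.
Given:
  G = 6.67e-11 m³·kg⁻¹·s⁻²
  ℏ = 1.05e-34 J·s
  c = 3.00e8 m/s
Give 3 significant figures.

Planck volume: V_P = (ℏG/c³)^(3/2) = 4.18e-105 m³.
6.78e8 / 4.18e-105 = 1.62e113

1.62e113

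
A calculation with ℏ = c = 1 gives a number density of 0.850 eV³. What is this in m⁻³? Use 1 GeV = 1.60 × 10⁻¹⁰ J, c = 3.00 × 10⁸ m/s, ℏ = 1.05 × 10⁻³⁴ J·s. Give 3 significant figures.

Number density is [L]⁻³ = [E]³/(ℏc)³.
1 GeV³ → 1/(ℏc)³ × (1 GeV in J)³ = 1.31 × 10⁴⁷ m⁻³.
Convert the energy scale: 0.850 eV³ = 8.50 × 10⁻²⁸ GeV³.
Result: 8.50 × 10⁻²⁸ × 1.31 × 10⁴⁷ = 1.11 × 10²⁰ m⁻³.

1.11 × 10²⁰ m⁻³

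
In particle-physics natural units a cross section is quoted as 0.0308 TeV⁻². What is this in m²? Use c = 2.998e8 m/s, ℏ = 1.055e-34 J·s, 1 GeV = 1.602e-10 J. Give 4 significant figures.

1.201e-39 m²

Area is [L]² = [E]⁻²·(ℏc)²; restore (ℏc)².
1 GeV⁻² → (ℏc)² × (1 GeV in J)⁻² = 3.898e-32 m².
Convert the energy scale: 0.0308 TeV⁻² = 3.08e-8 GeV⁻².
Result: 3.08e-8 × 3.898e-32 = 1.201e-39 m².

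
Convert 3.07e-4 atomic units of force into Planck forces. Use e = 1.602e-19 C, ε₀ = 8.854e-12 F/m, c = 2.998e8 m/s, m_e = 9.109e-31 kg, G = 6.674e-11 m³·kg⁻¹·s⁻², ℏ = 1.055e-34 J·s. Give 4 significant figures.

atomic unit of force: F_au = E_h/a₀ = m_e²e⁶/((4πε₀)³ℏ⁴) = 8.220e-8 N
Planck force: F_P = c⁴/G = 1.210e44 N
3.07e-4 × 8.220e-8 / 1.210e44 = 2.085e-55

2.085e-55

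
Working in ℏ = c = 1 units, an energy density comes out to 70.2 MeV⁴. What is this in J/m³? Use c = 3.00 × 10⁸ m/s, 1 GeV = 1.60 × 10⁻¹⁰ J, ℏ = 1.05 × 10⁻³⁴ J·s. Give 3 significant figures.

[E]/[L]³ = [E]⁴/(ℏc)³; restore (ℏc)⁻³.
1 GeV⁴ → 1/(ℏc)³ × (1 GeV in J)⁴ = 2.10 × 10³⁷ J/m³.
Convert the energy scale: 70.2 MeV⁴ = 7.02 × 10⁻¹¹ GeV⁴.
Result: 7.02 × 10⁻¹¹ × 2.10 × 10³⁷ = 1.47 × 10²⁷ J/m³.

1.47 × 10²⁷ J/m³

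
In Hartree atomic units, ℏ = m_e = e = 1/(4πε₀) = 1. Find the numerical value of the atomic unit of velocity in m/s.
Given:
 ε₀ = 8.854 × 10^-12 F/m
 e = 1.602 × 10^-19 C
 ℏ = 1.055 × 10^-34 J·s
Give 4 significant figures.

2.186 × 10^6 m/s

The unique combination of the constants set to 1 with dimensions of velocity is v_au = e²/(4πε₀ℏ).
  = 2.566 × 10^-38 / 1.174 × 10^-44
  = 2.186 × 10^6 m/s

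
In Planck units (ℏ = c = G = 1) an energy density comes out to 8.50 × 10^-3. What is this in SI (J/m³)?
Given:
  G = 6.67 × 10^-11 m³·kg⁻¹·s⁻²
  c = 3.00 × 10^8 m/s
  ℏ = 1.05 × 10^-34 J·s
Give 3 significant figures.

One Planck energy density: u_P = c⁷/(ℏG²) = 4.68 × 10^113 J/m³.
8.50 × 10^-3 × 4.68 × 10^113 J/m³ = 3.98 × 10^111 J/m³

3.98 × 10^111 J/m³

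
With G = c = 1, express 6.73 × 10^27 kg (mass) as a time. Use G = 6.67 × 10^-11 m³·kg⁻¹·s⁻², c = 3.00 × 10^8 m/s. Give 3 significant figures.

Mass → time via G/c³.
6.73 × 10^27 kg × (G/c³) = 1.66 × 10^-8 s

1.66 × 10^-8 s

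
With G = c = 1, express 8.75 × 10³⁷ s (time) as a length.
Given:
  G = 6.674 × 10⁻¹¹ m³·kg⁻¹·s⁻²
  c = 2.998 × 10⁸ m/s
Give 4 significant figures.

Time → length via c.
8.75 × 10³⁷ s × (c) = 2.623 × 10⁴⁶ m

2.623 × 10⁴⁶ m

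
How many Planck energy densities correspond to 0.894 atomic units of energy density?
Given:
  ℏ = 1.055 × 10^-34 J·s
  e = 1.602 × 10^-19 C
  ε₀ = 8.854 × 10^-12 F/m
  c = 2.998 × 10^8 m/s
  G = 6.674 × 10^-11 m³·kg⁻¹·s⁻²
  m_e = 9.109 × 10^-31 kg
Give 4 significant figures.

5.653 × 10^-101

atomic unit of energy density: u_au = E_h/a₀³ = m_e⁴e¹⁰/((4πε₀)⁵ℏ⁸) = 2.929 × 10^13 J/m³
Planck energy density: u_P = c⁷/(ℏG²) = 4.632 × 10^113 J/m³
0.894 × 2.929 × 10^13 / 4.632 × 10^113 = 5.653 × 10^-101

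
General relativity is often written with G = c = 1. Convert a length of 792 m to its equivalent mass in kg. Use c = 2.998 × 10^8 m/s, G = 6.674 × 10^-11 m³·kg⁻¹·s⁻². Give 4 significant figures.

Length → mass via c²/G.
792 m × (c²/G) = 1.067 × 10^30 kg

1.067 × 10^30 kg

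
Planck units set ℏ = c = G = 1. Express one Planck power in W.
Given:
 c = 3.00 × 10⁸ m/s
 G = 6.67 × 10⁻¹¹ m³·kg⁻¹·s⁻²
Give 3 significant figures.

The unique combination of the constants set to 1 with dimensions of power is P_P = c⁵/G.
  = 2.43 × 10⁴² / 6.67 × 10⁻¹¹
  = 3.64 × 10⁵² W

3.64 × 10⁵² W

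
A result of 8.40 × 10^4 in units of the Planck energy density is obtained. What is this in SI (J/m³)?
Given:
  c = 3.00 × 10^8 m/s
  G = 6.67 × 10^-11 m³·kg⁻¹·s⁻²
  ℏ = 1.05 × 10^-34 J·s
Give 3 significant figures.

3.93 × 10^118 J/m³

One Planck energy density: u_P = c⁷/(ℏG²) = 4.68 × 10^113 J/m³.
8.40 × 10^4 × 4.68 × 10^113 J/m³ = 3.93 × 10^118 J/m³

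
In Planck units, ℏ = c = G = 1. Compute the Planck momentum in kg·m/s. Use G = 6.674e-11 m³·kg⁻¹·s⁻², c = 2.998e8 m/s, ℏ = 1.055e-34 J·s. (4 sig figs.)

6.527 kg·m/s

From ℏ = c = G = 1 the momentum scale is p_P = √(ℏc³/G).
  = √(42.60)
  = 6.527 kg·m/s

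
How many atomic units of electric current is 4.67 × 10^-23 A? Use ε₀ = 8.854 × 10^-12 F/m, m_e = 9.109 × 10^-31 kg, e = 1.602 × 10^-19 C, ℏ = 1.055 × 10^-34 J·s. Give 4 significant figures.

atomic unit of electric current: I_au = e E_h/ℏ = m_e e⁵/((4πε₀)²ℏ³) = 6.612 × 10^-3 A.
4.67 × 10^-23 / 6.612 × 10^-3 = 7.063 × 10^-21

7.063 × 10^-21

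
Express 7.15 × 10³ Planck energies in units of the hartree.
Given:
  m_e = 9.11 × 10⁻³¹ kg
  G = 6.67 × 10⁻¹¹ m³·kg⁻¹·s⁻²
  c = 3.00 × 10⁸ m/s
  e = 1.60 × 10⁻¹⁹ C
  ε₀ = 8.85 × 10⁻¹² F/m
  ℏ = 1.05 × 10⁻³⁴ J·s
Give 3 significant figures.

3.19 × 10³⁰

Planck energy: E_P = √(ℏc⁵/G) = 1.96 × 10⁹ J
hartree: E_h = m_e e⁴/(4πε₀ℏ)² = 4.38 × 10⁻¹⁸ J
7.15 × 10³ × 1.96 × 10⁹ / 4.38 × 10⁻¹⁸ = 3.19 × 10³⁰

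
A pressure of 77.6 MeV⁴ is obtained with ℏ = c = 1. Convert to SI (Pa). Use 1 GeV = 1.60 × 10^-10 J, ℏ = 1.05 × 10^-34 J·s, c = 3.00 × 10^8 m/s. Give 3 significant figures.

1.63 × 10^27 Pa

Pressure is [E]/[L]³ = [E]⁴/(ℏc)³.
1 GeV⁴ → 1/(ℏc)³ × (1 GeV in J)⁴ = 2.10 × 10^37 Pa.
Convert the energy scale: 77.6 MeV⁴ = 7.76 × 10^-11 GeV⁴.
Result: 7.76 × 10^-11 × 2.10 × 10^37 = 1.63 × 10^27 Pa.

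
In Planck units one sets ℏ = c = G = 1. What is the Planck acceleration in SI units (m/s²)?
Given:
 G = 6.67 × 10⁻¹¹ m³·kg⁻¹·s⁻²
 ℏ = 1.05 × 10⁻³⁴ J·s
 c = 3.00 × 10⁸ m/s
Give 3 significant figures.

5.59 × 10⁵¹ m/s²

a_P = √(c⁷/(ℏG))
  = √(3.12 × 10¹⁰³)
  = 5.59 × 10⁵¹ m/s²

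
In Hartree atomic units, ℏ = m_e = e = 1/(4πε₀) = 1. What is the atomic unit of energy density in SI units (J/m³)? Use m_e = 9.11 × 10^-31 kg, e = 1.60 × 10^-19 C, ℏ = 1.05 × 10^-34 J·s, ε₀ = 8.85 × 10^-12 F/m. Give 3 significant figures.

The unique combination of the constants set to 1 with dimensions of energy density is u_au = E_h/a₀³ = m_e⁴e¹⁰/((4πε₀)⁵ℏ⁸).
E_h = 4.38 × 10^-18 J
a₀ = 5.26 × 10^-11 m
E_h/a₀³ = 3.01 × 10^13 J/m³

3.01 × 10^13 J/m³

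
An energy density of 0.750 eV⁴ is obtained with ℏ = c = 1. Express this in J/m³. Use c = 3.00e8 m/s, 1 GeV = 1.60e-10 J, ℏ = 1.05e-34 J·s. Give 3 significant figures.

15.7 J/m³

[E]/[L]³ = [E]⁴/(ℏc)³; restore (ℏc)⁻³.
1 GeV⁴ → 1/(ℏc)³ × (1 GeV in J)⁴ = 2.10e37 J/m³.
Convert the energy scale: 0.750 eV⁴ = 7.50e-37 GeV⁴.
Result: 7.50e-37 × 2.10e37 = 15.7 J/m³.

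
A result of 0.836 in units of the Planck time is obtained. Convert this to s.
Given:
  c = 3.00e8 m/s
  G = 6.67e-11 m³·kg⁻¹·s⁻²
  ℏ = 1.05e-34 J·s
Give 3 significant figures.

One Planck time: t_P = √(ℏG/c⁵) = 5.37e-44 s.
0.836 × 5.37e-44 s = 4.49e-44 s

4.49e-44 s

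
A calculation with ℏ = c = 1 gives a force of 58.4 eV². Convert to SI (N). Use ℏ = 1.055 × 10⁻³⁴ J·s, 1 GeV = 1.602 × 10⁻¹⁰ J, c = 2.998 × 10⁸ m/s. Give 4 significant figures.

Force is [E]/[L] = [E]²/(ℏc); restore (ℏc)⁻¹.
1 GeV² → 1/(ℏc) × (1 GeV in J)² = 8.114 × 10⁵ N.
Convert the energy scale: 58.4 eV² = 5.84 × 10⁻¹⁷ GeV².
Result: 5.84 × 10⁻¹⁷ × 8.114 × 10⁵ = 4.739 × 10⁻¹¹ N.

4.739 × 10⁻¹¹ N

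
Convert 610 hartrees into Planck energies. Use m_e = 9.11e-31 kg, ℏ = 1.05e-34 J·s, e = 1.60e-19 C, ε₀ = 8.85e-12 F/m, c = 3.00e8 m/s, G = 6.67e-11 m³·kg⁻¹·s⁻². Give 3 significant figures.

1.37e-24

hartree: E_h = m_e e⁴/(4πε₀ℏ)² = 4.38e-18 J
Planck energy: E_P = √(ℏc⁵/G) = 1.96e9 J
610 × 4.38e-18 / 1.96e9 = 1.37e-24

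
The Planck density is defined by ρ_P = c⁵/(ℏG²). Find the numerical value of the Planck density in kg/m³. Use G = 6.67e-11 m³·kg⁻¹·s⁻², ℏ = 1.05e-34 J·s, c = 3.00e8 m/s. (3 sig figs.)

ρ_P = c⁵/(ℏG²)
  = 2.43e42 / 4.67e-55
  = 5.20e96 kg/m³

5.20e96 kg/m³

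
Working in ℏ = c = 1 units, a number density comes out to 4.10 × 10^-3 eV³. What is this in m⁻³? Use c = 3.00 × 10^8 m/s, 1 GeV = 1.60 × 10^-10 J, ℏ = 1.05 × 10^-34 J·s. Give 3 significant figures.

Number density is [L]⁻³ = [E]³/(ℏc)³.
1 GeV³ → 1/(ℏc)³ × (1 GeV in J)³ = 1.31 × 10^47 m⁻³.
Convert the energy scale: 4.10 × 10^-3 eV³ = 4.10 × 10^-30 GeV³.
Result: 4.10 × 10^-30 × 1.31 × 10^47 = 5.37 × 10^17 m⁻³.

5.37 × 10^17 m⁻³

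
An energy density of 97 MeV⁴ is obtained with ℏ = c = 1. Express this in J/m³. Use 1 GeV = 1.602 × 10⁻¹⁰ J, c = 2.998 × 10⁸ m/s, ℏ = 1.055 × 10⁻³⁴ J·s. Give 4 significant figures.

2.019 × 10²⁷ J/m³

[E]/[L]³ = [E]⁴/(ℏc)³; restore (ℏc)⁻³.
1 GeV⁴ → 1/(ℏc)³ × (1 GeV in J)⁴ = 2.082 × 10³⁷ J/m³.
Convert the energy scale: 97 MeV⁴ = 9.70 × 10⁻¹¹ GeV⁴.
Result: 9.70 × 10⁻¹¹ × 2.082 × 10³⁷ = 2.019 × 10²⁷ J/m³.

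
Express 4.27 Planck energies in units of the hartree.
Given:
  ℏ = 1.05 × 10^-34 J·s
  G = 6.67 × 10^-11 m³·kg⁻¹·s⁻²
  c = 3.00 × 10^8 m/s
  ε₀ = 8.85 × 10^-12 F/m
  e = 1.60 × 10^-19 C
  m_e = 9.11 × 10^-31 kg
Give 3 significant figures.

Planck energy: E_P = √(ℏc⁵/G) = 1.96 × 10^9 J
hartree: E_h = m_e e⁴/(4πε₀ℏ)² = 4.38 × 10^-18 J
4.27 × 1.96 × 10^9 / 4.38 × 10^-18 = 1.91 × 10^27

1.91 × 10^27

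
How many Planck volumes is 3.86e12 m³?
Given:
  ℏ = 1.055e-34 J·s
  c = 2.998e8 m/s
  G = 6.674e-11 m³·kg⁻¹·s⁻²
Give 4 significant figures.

Planck volume: V_P = (ℏG/c³)^(3/2) = 4.224e-105 m³.
3.86e12 / 4.224e-105 = 9.138e116

9.138e116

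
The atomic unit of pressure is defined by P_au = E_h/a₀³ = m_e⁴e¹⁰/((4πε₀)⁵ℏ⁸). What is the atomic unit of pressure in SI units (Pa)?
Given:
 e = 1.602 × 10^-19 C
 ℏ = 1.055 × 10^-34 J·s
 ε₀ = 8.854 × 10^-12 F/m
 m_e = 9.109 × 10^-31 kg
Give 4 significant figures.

P_au = E_h/a₀³ = m_e⁴e¹⁰/((4πε₀)⁵ℏ⁸)
E_h = 4.354 × 10^-18 J
a₀ = 5.297 × 10^-11 m
E_h/a₀³ = 2.929 × 10^13 Pa

2.929 × 10^13 Pa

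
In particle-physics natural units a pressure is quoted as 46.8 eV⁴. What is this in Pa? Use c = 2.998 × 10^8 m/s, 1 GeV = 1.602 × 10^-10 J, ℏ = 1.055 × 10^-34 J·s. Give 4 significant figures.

974.2 Pa

Pressure is [E]/[L]³ = [E]⁴/(ℏc)³.
1 GeV⁴ → 1/(ℏc)³ × (1 GeV in J)⁴ = 2.082 × 10^37 Pa.
Convert the energy scale: 46.8 eV⁴ = 4.68 × 10^-35 GeV⁴.
Result: 4.68 × 10^-35 × 2.082 × 10^37 = 974.2 Pa.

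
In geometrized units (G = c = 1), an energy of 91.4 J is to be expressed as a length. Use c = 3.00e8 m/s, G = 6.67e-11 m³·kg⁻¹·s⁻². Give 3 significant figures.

Energy → length via G/c⁴.
91.4 J × (G/c⁴) = 7.53e-43 m

7.53e-43 m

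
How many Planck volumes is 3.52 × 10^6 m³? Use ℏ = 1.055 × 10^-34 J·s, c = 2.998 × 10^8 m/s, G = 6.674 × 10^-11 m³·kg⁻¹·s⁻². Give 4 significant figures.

Planck volume: V_P = (ℏG/c³)^(3/2) = 4.224 × 10^-105 m³.
3.52 × 10^6 / 4.224 × 10^-105 = 8.333 × 10^110

8.333 × 10^110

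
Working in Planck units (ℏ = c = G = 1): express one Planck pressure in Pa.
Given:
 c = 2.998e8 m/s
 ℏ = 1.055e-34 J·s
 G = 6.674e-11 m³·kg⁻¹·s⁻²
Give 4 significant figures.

From ℏ = c = G = 1 the pressure scale is p_P = c⁷/(ℏG²).
  = 2.177e59 / 4.699e-55
  = 4.632e113 Pa

4.632e113 Pa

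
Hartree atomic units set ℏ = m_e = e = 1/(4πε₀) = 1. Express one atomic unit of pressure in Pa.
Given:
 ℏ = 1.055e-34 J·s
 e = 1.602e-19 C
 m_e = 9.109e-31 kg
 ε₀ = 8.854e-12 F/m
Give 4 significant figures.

The unique combination of the constants set to 1 with dimensions of pressure is P_au = E_h/a₀³ = m_e⁴e¹⁰/((4πε₀)⁵ℏ⁸).
E_h = 4.354e-18 J
a₀ = 5.297e-11 m
E_h/a₀³ = 2.929e13 Pa

2.929e13 Pa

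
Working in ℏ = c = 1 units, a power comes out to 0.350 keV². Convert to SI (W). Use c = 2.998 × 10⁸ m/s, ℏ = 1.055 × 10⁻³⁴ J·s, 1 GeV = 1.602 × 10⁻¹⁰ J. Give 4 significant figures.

Power is [E]/[T] = [E]²/ℏ.
1 GeV² → 1/ℏ × (1 GeV in J)² = 2.433 × 10¹⁴ W.
Convert the energy scale: 0.350 keV² = 3.50 × 10⁻¹³ GeV².
Result: 3.50 × 10⁻¹³ × 2.433 × 10¹⁴ = 85.14 W.

85.14 W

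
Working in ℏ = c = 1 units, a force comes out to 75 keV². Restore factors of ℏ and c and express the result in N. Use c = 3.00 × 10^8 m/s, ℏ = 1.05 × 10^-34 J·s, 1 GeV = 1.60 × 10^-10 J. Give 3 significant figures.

6.10 × 10^-5 N

Force is [E]/[L] = [E]²/(ℏc); restore (ℏc)⁻¹.
1 GeV² → 1/(ℏc) × (1 GeV in J)² = 8.13 × 10^5 N.
Convert the energy scale: 75 keV² = 7.50 × 10^-11 GeV².
Result: 7.50 × 10^-11 × 8.13 × 10^5 = 6.10 × 10^-5 N.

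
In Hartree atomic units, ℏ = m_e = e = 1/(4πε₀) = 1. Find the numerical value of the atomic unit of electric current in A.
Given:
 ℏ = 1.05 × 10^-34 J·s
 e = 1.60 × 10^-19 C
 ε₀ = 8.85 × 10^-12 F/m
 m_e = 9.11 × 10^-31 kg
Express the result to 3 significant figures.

6.67 × 10^-3 A

The unique combination of the constants set to 1 with dimensions of current is I_au = e E_h/ℏ = m_e e⁵/((4πε₀)²ℏ³).
E_h = 4.38 × 10^-18 J
e·E_h/ℏ = 6.67 × 10^-3 A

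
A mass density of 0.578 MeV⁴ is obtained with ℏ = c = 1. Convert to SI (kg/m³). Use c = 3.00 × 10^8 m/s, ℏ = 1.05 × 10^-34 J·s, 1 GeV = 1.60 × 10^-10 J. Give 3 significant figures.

1.35 × 10^8 kg/m³

Mass density is [E]/(c²[L]³) = [E]⁴/(ℏ³c⁵).
1 GeV⁴ → 1/(ℏ³c⁵) × (1 GeV in J)⁴ = 2.33 × 10^20 kg/m³.
Convert the energy scale: 0.578 MeV⁴ = 5.78 × 10^-13 GeV⁴.
Result: 5.78 × 10^-13 × 2.33 × 10^20 = 1.35 × 10^8 kg/m³.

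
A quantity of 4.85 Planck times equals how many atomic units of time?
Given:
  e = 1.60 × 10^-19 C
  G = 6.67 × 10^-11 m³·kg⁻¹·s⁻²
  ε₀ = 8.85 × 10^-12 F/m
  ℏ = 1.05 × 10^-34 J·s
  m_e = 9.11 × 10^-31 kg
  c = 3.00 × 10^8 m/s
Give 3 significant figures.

Planck time: t_P = √(ℏG/c⁵) = 5.37 × 10^-44 s
atomic unit of time: τ_au = (4πε₀)²ℏ³/(m_e e⁴) = 2.40 × 10^-17 s
4.85 × 5.37 × 10^-44 / 2.40 × 10^-17 = 1.09 × 10^-26

1.09 × 10^-26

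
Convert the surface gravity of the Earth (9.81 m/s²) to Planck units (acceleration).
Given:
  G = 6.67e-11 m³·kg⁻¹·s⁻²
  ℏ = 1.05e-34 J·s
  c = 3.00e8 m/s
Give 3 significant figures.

Planck acceleration: a_P = √(c⁷/(ℏG)) = 5.59e51 m/s².
9.81 / 5.59e51 = 1.76e-51

1.76e-51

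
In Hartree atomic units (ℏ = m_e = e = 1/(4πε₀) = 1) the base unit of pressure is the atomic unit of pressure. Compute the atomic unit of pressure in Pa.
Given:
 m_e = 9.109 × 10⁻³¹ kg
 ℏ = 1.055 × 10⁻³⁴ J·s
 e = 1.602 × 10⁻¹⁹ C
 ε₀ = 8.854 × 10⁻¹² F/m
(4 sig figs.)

P_au = E_h/a₀³ = m_e⁴e¹⁰/((4πε₀)⁵ℏ⁸)
E_h = 4.354 × 10⁻¹⁸ J
a₀ = 5.297 × 10⁻¹¹ m
E_h/a₀³ = 2.929 × 10¹³ Pa

2.929 × 10¹³ Pa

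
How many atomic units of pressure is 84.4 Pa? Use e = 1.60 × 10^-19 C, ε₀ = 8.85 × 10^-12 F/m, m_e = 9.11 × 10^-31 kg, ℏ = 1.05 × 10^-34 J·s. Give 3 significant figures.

2.80 × 10^-12

atomic unit of pressure: P_au = E_h/a₀³ = m_e⁴e¹⁰/((4πε₀)⁵ℏ⁸) = 3.01 × 10^13 Pa.
84.4 / 3.01 × 10^13 = 2.80 × 10^-12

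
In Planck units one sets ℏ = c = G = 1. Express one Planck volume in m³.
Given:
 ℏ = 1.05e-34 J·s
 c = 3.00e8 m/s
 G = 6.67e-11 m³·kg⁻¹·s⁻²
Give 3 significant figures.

4.18e-105 m³

V_P = (ℏG/c³)^(3/2)
  = √(1.75e-209)
  = 4.18e-105 m³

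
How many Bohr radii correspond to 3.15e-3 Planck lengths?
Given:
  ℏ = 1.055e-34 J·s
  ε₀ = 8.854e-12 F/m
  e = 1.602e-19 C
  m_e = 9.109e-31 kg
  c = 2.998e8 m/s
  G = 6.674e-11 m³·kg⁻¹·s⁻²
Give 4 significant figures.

Planck length: ℓ_P = √(ℏG/c³) = 1.616e-35 m
Bohr radius: a₀ = 4πε₀ℏ²/(m_e e²) = 5.297e-11 m
3.15e-3 × 1.616e-35 / 5.297e-11 = 9.612e-28

9.612e-28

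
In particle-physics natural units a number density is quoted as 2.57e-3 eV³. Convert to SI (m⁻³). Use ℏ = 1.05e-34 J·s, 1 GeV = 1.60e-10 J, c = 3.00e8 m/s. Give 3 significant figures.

Number density is [L]⁻³ = [E]³/(ℏc)³.
1 GeV³ → 1/(ℏc)³ × (1 GeV in J)³ = 1.31e47 m⁻³.
Convert the energy scale: 2.57e-3 eV³ = 2.57e-30 GeV³.
Result: 2.57e-30 × 1.31e47 = 3.37e17 m⁻³.

3.37e17 m⁻³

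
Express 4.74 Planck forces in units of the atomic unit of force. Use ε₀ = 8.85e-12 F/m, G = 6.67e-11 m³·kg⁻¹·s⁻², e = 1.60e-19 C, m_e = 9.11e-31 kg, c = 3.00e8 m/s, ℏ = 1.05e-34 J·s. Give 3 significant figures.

6.91e51

Planck force: F_P = c⁴/G = 1.21e44 N
atomic unit of force: F_au = E_h/a₀ = m_e²e⁶/((4πε₀)³ℏ⁴) = 8.33e-8 N
4.74 × 1.21e44 / 8.33e-8 = 6.91e51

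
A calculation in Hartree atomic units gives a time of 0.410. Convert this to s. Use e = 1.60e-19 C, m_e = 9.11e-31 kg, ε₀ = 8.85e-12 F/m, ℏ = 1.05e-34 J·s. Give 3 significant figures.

9.83e-18 s

One atomic unit of time: τ_au = (4πε₀)²ℏ³/(m_e e⁴) = 2.40e-17 s.
0.410 × 2.40e-17 s = 9.83e-18 s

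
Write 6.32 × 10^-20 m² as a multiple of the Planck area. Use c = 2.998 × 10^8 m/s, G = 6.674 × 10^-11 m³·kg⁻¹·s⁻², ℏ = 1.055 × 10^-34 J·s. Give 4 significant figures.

2.419 × 10^50

Planck area: A_P = ℏG/c³ = 2.613 × 10^-70 m².
6.32 × 10^-20 / 2.613 × 10^-70 = 2.419 × 10^50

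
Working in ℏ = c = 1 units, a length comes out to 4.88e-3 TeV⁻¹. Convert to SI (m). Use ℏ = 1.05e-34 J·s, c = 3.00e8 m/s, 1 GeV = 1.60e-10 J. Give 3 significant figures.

9.61e-22 m

A length is [E]⁻¹ in ℏ=c=1; restore one factor of ℏc.
1 GeV⁻¹ → ℏc × (1 GeV in J)⁻¹ = 1.97e-16 m.
Convert the energy scale: 4.88e-3 TeV⁻¹ = 4.88e-6 GeV⁻¹.
Result: 4.88e-6 × 1.97e-16 = 9.61e-22 m.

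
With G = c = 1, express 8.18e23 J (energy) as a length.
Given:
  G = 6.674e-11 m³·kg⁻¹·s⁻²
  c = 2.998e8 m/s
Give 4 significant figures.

Energy → length via G/c⁴.
8.18e23 J × (G/c⁴) = 6.758e-21 m

6.758e-21 m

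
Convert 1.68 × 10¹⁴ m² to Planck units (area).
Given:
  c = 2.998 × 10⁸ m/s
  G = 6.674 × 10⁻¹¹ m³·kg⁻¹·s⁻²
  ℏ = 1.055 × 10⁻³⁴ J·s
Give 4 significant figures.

Planck area: A_P = ℏG/c³ = 2.613 × 10⁻⁷⁰ m².
1.68 × 10¹⁴ / 2.613 × 10⁻⁷⁰ = 6.429 × 10⁸³

6.429 × 10⁸³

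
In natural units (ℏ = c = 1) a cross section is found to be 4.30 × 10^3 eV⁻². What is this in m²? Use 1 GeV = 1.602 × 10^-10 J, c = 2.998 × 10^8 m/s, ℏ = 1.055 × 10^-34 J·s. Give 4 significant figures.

1.676 × 10^-10 m²

Area is [L]² = [E]⁻²·(ℏc)²; restore (ℏc)².
1 GeV⁻² → (ℏc)² × (1 GeV in J)⁻² = 3.898 × 10^-32 m².
Convert the energy scale: 4.30 × 10^3 eV⁻² = 4.30 × 10^21 GeV⁻².
Result: 4.30 × 10^21 × 3.898 × 10^-32 = 1.676 × 10^-10 m².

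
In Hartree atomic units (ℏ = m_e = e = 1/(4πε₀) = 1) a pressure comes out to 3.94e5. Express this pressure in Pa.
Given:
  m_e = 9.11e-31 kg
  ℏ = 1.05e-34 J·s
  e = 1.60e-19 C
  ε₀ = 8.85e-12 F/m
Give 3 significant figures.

One atomic unit of pressure: P_au = E_h/a₀³ = m_e⁴e¹⁰/((4πε₀)⁵ℏ⁸) = 3.01e13 Pa.
3.94e5 × 3.01e13 Pa = 1.19e19 Pa

1.19e19 Pa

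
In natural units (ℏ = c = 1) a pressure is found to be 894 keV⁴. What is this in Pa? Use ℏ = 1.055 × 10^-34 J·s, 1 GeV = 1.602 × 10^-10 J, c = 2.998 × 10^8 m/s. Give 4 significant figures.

Pressure is [E]/[L]³ = [E]⁴/(ℏc)³.
1 GeV⁴ → 1/(ℏc)³ × (1 GeV in J)⁴ = 2.082 × 10^37 Pa.
Convert the energy scale: 894 keV⁴ = 8.94 × 10^-22 GeV⁴.
Result: 8.94 × 10^-22 × 2.082 × 10^37 = 1.861 × 10^16 Pa.

1.861 × 10^16 Pa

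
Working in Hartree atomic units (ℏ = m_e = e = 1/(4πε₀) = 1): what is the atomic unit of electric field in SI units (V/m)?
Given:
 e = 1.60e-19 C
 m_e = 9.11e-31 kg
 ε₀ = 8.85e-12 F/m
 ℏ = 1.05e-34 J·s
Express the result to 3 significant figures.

From ℏ = m_e = e = 1/(4πε₀) = 1 the electric field scale is E_au = E_h/(e a₀) = m_e²e⁵/((4πε₀)³ℏ⁴).
E_h = 4.38e-18 J
a₀ = 5.26e-11 m
E_h/(e·a₀) = 5.20e11 V/m

5.20e11 V/m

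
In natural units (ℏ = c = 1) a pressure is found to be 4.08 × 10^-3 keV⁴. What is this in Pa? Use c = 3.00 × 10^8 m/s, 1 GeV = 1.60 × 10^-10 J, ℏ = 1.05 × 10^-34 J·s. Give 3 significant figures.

Pressure is [E]/[L]³ = [E]⁴/(ℏc)³.
1 GeV⁴ → 1/(ℏc)³ × (1 GeV in J)⁴ = 2.10 × 10^37 Pa.
Convert the energy scale: 4.08 × 10^-3 keV⁴ = 4.08 × 10^-27 GeV⁴.
Result: 4.08 × 10^-27 × 2.10 × 10^37 = 8.55 × 10^10 Pa.

8.55 × 10^10 Pa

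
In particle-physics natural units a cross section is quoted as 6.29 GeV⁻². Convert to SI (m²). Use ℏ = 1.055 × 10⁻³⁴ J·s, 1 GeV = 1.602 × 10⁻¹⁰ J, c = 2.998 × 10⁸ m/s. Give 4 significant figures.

Area is [L]² = [E]⁻²·(ℏc)²; restore (ℏc)².
1 GeV⁻² → (ℏc)² × (1 GeV in J)⁻² = 3.898 × 10⁻³² m².
Result: 6.29 × 3.898 × 10⁻³² = 2.452 × 10⁻³¹ m².

2.452 × 10⁻³¹ m²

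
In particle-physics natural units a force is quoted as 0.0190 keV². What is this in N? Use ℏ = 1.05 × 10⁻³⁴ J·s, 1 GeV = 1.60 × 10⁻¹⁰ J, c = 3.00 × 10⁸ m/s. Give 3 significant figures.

1.54 × 10⁻⁸ N

Force is [E]/[L] = [E]²/(ℏc); restore (ℏc)⁻¹.
1 GeV² → 1/(ℏc) × (1 GeV in J)² = 8.13 × 10⁵ N.
Convert the energy scale: 0.0190 keV² = 1.90 × 10⁻¹⁴ GeV².
Result: 1.90 × 10⁻¹⁴ × 8.13 × 10⁵ = 1.54 × 10⁻⁸ N.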